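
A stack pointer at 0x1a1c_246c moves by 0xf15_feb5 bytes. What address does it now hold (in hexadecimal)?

0x29322321

Add column by column in base 16, right to left:
  c+5 = 1 carry 1
  6+b+1 = 2 carry 1
  4+e+1 = 3 carry 1
  2+f+1 = 2 carry 1
  c+5+1 = 2 carry 1
  1+1+1 = 3
  a+f = 9 carry 1
  1+0+1 = 2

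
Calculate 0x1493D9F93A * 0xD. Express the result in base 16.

0x10B8211A7F2

Multiply each base-16 digit by 13, carrying:
  A×13 = 130 → write 2 carry 8
  3×13+8 = 47 → write F carry 2
  9×13+2 = 119 → write 7 carry 7
  F×13+7 = 202 → write A carry 12
  9×13+12 = 129 → write 1 carry 8
  D×13+8 = 177 → write 1 carry 11
  3×13+11 = 50 → write 2 carry 3
  9×13+3 = 120 → write 8 carry 7
  4×13+7 = 59 → write B carry 3
  1×13+3 = 16 → write 0 carry 1
  remaining carry: 1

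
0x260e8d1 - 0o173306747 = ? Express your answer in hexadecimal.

0o173306747 = 0x1ed8de7 in hexadecimal.
Subtract column by column in base 16:
  1-7 → a (borrow)
  d-e-1 → e (borrow)
  8-d-1 → a (borrow)
  e-8-1 → 5
  0-d → 3 (borrow)
  6-e-1 → 7 (borrow)
  2-1-1 → 0

0x735aea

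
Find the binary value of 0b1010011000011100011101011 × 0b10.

Multiply each base-2 digit by 2, carrying:
  1×2 = 2 → write 0 carry 1
  1×2+1 = 3 → write 1 carry 1
  0×2+1 = 1 → write 1
  1×2 = 2 → write 0 carry 1
  0×2+1 = 1 → write 1
  1×2 = 2 → write 0 carry 1
  1×2+1 = 3 → write 1 carry 1
  1×2+1 = 3 → write 1 carry 1
  0×2+1 = 1 → write 1
  0×2 = 0 → write 0
  0×2 = 0 → write 0
  1×2 = 2 → write 0 carry 1
  1×2+1 = 3 → write 1 carry 1
  1×2+1 = 3 → write 1 carry 1
  0×2+1 = 1 → write 1
  0×2 = 0 → write 0
  0×2 = 0 → write 0
  0×2 = 0 → write 0
  1×2 = 2 → write 0 carry 1
  1×2+1 = 3 → write 1 carry 1
  0×2+1 = 1 → write 1
  0×2 = 0 → write 0
  1×2 = 2 → write 0 carry 1
  0×2+1 = 1 → write 1
  1×2 = 2 → write 0 carry 1
  remaining carry: 1

0b10100110000111000111010110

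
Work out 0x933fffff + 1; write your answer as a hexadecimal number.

The trailing 5 digits are F (max in base 16), so adding 1 cascades: they roll to 0 and the next digit up increments.

0x93400000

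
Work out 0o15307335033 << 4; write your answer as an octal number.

4 bits is not a whole number of base-8 digits; in binary: 1101011000111011011101000011011 << 4 = 11010110001110110111010000110110000.

0o326166720660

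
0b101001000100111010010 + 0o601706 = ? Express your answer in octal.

0o5706630

0b101001000100111010010 = 0o5104722 in octal.
Add column by column in base 8, right to left:
  2+6 = 0 carry 1
  2+0+1 = 3
  7+7 = 6 carry 1
  4+1+1 = 6
  0+0 = 0
  1+6 = 7
  5+0 = 5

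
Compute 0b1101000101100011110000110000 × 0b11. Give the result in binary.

Multiply each base-2 digit by 3, carrying:
  0×3 = 0 → write 0
  0×3 = 0 → write 0
  0×3 = 0 → write 0
  0×3 = 0 → write 0
  1×3 = 3 → write 1 carry 1
  1×3+1 = 4 → write 0 carry 2
  0×3+2 = 2 → write 0 carry 1
  0×3+1 = 1 → write 1
  0×3 = 0 → write 0
  0×3 = 0 → write 0
  1×3 = 3 → write 1 carry 1
  1×3+1 = 4 → write 0 carry 2
  1×3+2 = 5 → write 1 carry 2
  1×3+2 = 5 → write 1 carry 2
  0×3+2 = 2 → write 0 carry 1
  0×3+1 = 1 → write 1
  0×3 = 0 → write 0
  1×3 = 3 → write 1 carry 1
  1×3+1 = 4 → write 0 carry 2
  0×3+2 = 2 → write 0 carry 1
  1×3+1 = 4 → write 0 carry 2
  0×3+2 = 2 → write 0 carry 1
  0×3+1 = 1 → write 1
  0×3 = 0 → write 0
  1×3 = 3 → write 1 carry 1
  0×3+1 = 1 → write 1
  1×3 = 3 → write 1 carry 1
  1×3+1 = 4 → write 0 carry 2
  remaining carry: 10

0b100111010000101011010010010000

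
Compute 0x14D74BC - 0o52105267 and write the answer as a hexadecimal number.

0o52105267 = 0xA88AB7 in hexadecimal.
Subtract column by column in base 16:
  C-7 → 5
  B-B → 0
  4-A → A (borrow)
  7-8-1 → E (borrow)
  D-8-1 → 4
  4-A → A (borrow)
  1-0-1 → 0

0xA4EA05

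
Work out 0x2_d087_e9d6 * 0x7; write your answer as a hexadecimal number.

Multiply each base-16 digit by 7, carrying:
  6×7 = 42 → write a carry 2
  d×7+2 = 93 → write d carry 5
  9×7+5 = 68 → write 4 carry 4
  e×7+4 = 102 → write 6 carry 6
  7×7+6 = 55 → write 7 carry 3
  8×7+3 = 59 → write b carry 3
  0×7+3 = 3 → write 3
  d×7 = 91 → write b carry 5
  2×7+5 = 19 → write 3 carry 1
  remaining carry: 1

0x13b3b764da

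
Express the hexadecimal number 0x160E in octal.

0o13016

Expand each hex digit to 4 bits: 1=0001 6=0110 0=0000 E=1110.
Group the bits in threes: 001 011 000 001 110 → 13016.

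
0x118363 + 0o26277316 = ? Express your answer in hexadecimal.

0x6B0231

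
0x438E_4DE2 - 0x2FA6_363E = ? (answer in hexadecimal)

0x13E817A4

Subtract column by column in base 16:
  2-E → 4 (borrow)
  E-3-1 → A
  D-6 → 7
  4-3 → 1
  E-6 → 8
  8-A → E (borrow)
  3-F-1 → 3 (borrow)
  4-2-1 → 1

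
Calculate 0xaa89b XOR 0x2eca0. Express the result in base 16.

0x8443b

XOR each hex digit independently (no carries):
  a^2=8, a^e=4, 8^c=4, 9^a=3, b^0=b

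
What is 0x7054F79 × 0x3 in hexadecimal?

Multiply each base-16 digit by 3, carrying:
  9×3 = 27 → write B carry 1
  7×3+1 = 22 → write 6 carry 1
  F×3+1 = 46 → write E carry 2
  4×3+2 = 14 → write E
  5×3 = 15 → write F
  0×3 = 0 → write 0
  7×3 = 21 → write 5 carry 1
  remaining carry: 1

0x150FEE6B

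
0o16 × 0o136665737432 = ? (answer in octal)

Multiply each base-8 digit by 14, carrying:
  2×14 = 28 → write 4 carry 3
  3×14+3 = 45 → write 5 carry 5
  4×14+5 = 61 → write 5 carry 7
  7×14+7 = 105 → write 1 carry 13
  3×14+13 = 55 → write 7 carry 6
  7×14+6 = 104 → write 0 carry 13
  5×14+13 = 83 → write 3 carry 10
  6×14+10 = 94 → write 6 carry 11
  6×14+11 = 95 → write 7 carry 11
  6×14+11 = 95 → write 7 carry 11
  3×14+11 = 53 → write 5 carry 6
  1×14+6 = 20 → write 4 carry 2
  remaining carry: 2

0o2457763071554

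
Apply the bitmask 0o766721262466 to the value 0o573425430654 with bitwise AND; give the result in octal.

AND each oct digit independently (no carries):
  5&7=5, 7&6=6, 3&6=2, 4&7=4, 2&2=2, 5&1=1, 4&2=0, 3&6=2, 0&2=0, 6&4=4, 5&6=4, 4&6=4

0o562421020444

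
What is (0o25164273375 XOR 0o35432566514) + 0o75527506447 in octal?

0o106306424330

First 0o25164273375 XOR 0o35432566514 = 0o10556715661.
Add column by column in base 8, right to left:
  1+7 = 0 carry 1
  6+4+1 = 3 carry 1
  6+4+1 = 3 carry 1
  5+6+1 = 4 carry 1
  1+0+1 = 2
  7+5 = 4 carry 1
  6+7+1 = 6 carry 1
  5+2+1 = 0 carry 1
  5+5+1 = 3 carry 1
  0+5+1 = 6
  1+7 = 0 carry 1
  final carry 1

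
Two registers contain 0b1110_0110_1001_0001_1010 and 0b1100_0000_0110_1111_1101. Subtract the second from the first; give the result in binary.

0b100110001000011101

Subtract column by column in base 2:
  0-1 → 1 (borrow)
  1-0-1 → 0
  0-1 → 1 (borrow)
  1-1-1 → 1 (borrow)
  1-1-1 → 1 (borrow)
  0-1-1 → 0 (borrow)
  0-1-1 → 0 (borrow)
  0-1-1 → 0 (borrow)
  1-0-1 → 0
  0-1 → 1 (borrow)
  0-1-1 → 0 (borrow)
  1-0-1 → 0
  0-0 → 0
  1-0 → 1
  1-0 → 1
  0-0 → 0
  0-0 → 0
  1-0 → 1
  1-1 → 0
  1-1 → 0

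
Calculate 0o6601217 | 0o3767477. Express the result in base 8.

0o7767677

OR each oct digit independently (no carries):
  6|3=7, 6|7=7, 0|6=6, 1|7=7, 2|4=6, 1|7=7, 7|7=7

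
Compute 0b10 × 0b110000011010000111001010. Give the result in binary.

Multiply each base-2 digit by 2, carrying:
  0×2 = 0 → write 0
  1×2 = 2 → write 0 carry 1
  0×2+1 = 1 → write 1
  1×2 = 2 → write 0 carry 1
  0×2+1 = 1 → write 1
  0×2 = 0 → write 0
  1×2 = 2 → write 0 carry 1
  1×2+1 = 3 → write 1 carry 1
  1×2+1 = 3 → write 1 carry 1
  0×2+1 = 1 → write 1
  0×2 = 0 → write 0
  0×2 = 0 → write 0
  0×2 = 0 → write 0
  1×2 = 2 → write 0 carry 1
  0×2+1 = 1 → write 1
  1×2 = 2 → write 0 carry 1
  1×2+1 = 3 → write 1 carry 1
  0×2+1 = 1 → write 1
  0×2 = 0 → write 0
  0×2 = 0 → write 0
  0×2 = 0 → write 0
  0×2 = 0 → write 0
  1×2 = 2 → write 0 carry 1
  1×2+1 = 3 → write 1 carry 1
  remaining carry: 1

0b1100000110100001110010100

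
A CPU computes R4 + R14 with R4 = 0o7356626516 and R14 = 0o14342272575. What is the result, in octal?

0o23721121313

Add column by column in base 8, right to left:
  6+5 = 3 carry 1
  1+7+1 = 1 carry 1
  5+5+1 = 3 carry 1
  6+2+1 = 1 carry 1
  2+7+1 = 2 carry 1
  6+2+1 = 1 carry 1
  6+2+1 = 1 carry 1
  5+4+1 = 2 carry 1
  3+3+1 = 7
  7+4 = 3 carry 1
  0+1+1 = 2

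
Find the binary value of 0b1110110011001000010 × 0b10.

0b11101100110010000100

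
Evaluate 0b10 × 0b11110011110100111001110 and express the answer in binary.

Multiply each base-2 digit by 2, carrying:
  0×2 = 0 → write 0
  1×2 = 2 → write 0 carry 1
  1×2+1 = 3 → write 1 carry 1
  1×2+1 = 3 → write 1 carry 1
  0×2+1 = 1 → write 1
  0×2 = 0 → write 0
  1×2 = 2 → write 0 carry 1
  1×2+1 = 3 → write 1 carry 1
  1×2+1 = 3 → write 1 carry 1
  0×2+1 = 1 → write 1
  0×2 = 0 → write 0
  1×2 = 2 → write 0 carry 1
  0×2+1 = 1 → write 1
  1×2 = 2 → write 0 carry 1
  1×2+1 = 3 → write 1 carry 1
  1×2+1 = 3 → write 1 carry 1
  1×2+1 = 3 → write 1 carry 1
  0×2+1 = 1 → write 1
  0×2 = 0 → write 0
  1×2 = 2 → write 0 carry 1
  1×2+1 = 3 → write 1 carry 1
  1×2+1 = 3 → write 1 carry 1
  1×2+1 = 3 → write 1 carry 1
  remaining carry: 1

0b111100111101001110011100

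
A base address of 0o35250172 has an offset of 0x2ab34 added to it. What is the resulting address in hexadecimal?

0o35250172 = 0x75507a in hexadecimal.
Add column by column in base 16, right to left:
  a+4 = e
  7+3 = a
  0+b = b
  5+a = f
  5+2 = 7
  7+0 = 7

0x77fbae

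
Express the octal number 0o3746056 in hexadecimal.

0xfcc2e

Each octal digit is 3 bits: 3=011 7=111 4=100 6=110 0=000 5=101 6=110.
Group the bits into nibbles: 1111 1100 1100 0010 1110 → fcc2e.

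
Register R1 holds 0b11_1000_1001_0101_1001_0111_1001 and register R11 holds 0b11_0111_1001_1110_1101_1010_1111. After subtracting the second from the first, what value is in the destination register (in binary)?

0b11110110101111001010

Subtract column by column in base 2:
  1-1 → 0
  0-1 → 1 (borrow)
  0-1-1 → 0 (borrow)
  1-1-1 → 1 (borrow)
  1-0-1 → 0
  1-1 → 0
  1-0 → 1
  0-1 → 1 (borrow)
  1-1-1 → 1 (borrow)
  0-0-1 → 1 (borrow)
  0-1-1 → 0 (borrow)
  1-1-1 → 1 (borrow)
  1-0-1 → 0
  0-1 → 1 (borrow)
  1-1-1 → 1 (borrow)
  0-1-1 → 0 (borrow)
  1-1-1 → 1 (borrow)
  0-0-1 → 1 (borrow)
  0-0-1 → 1 (borrow)
  1-1-1 → 1 (borrow)
  0-1-1 → 0 (borrow)
  0-1-1 → 0 (borrow)
  0-1-1 → 0 (borrow)
  1-0-1 → 0
  1-1 → 0
  1-1 → 0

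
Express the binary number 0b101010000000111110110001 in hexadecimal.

0xA80FB1

Group the bits into nibbles: 1010 1000 0000 1111 1011 0001 → A80FB1.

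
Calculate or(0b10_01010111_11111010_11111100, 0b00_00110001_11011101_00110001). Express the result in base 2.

0b10011101111111111111111101

OR bit by bit (1 where either bit is 1):
  10010101111111101011111100
| 00001100011101110100110001
= 10011101111111111111111101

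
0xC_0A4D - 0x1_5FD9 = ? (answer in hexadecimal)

0xAAA74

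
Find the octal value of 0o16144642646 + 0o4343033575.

Add column by column in base 8, right to left:
  6+5 = 3 carry 1
  4+7+1 = 4 carry 1
  6+5+1 = 4 carry 1
  2+3+1 = 6
  4+3 = 7
  6+0 = 6
  4+3 = 7
  4+4 = 0 carry 1
  1+3+1 = 5
  6+4 = 2 carry 1
  1+0+1 = 2

0o22507676443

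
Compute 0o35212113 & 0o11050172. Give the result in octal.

0o11010112

AND each oct digit independently (no carries):
  3&1=1, 5&1=1, 2&0=0, 1&5=1, 2&0=0, 1&1=1, 1&7=1, 3&2=2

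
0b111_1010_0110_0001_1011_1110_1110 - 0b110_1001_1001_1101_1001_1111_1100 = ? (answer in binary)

Subtract column by column in base 2:
  0-0 → 0
  1-0 → 1
  1-1 → 0
  1-1 → 0
  0-1 → 1 (borrow)
  1-1-1 → 1 (borrow)
  1-1-1 → 1 (borrow)
  1-1-1 → 1 (borrow)
  1-1-1 → 1 (borrow)
  1-0-1 → 0
  0-0 → 0
  1-1 → 0
  1-1 → 0
  0-0 → 0
  0-1 → 1 (borrow)
  0-1-1 → 0 (borrow)
  0-1-1 → 0 (borrow)
  1-0-1 → 0
  1-0 → 1
  0-1 → 1 (borrow)
  0-1-1 → 0 (borrow)
  1-0-1 → 0
  0-0 → 0
  1-1 → 0
  1-0 → 1
  1-1 → 0
  1-1 → 0

0b1000011000100000111110010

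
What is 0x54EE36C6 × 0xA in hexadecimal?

0x3514E23BC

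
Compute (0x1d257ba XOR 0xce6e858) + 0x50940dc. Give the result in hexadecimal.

0x123e00be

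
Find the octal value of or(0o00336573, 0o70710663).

0o70736773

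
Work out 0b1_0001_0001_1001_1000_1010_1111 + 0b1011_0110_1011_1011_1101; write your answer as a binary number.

0b1000111010000010001101100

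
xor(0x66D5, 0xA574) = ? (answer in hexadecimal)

0xC3A1

XOR each hex digit independently (no carries):
  6^A=C, 6^5=3, D^7=A, 5^4=1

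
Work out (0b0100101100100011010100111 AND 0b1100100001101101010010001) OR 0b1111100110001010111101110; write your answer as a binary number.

0b0100101100100011010100111 AND 0b1100100001101101010010001 = 0b0100100000100001010000001.
Then OR with 0b1111100110001010111101110.

0b1111100110101011111101111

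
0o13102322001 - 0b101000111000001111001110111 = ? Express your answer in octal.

0o12373302612

0b101000111000001111001110111 = 0o507017167 in octal.
Subtract column by column in base 8:
  1-7 → 2 (borrow)
  0-6-1 → 1 (borrow)
  0-1-1 → 6 (borrow)
  2-7-1 → 2 (borrow)
  2-1-1 → 0
  3-0 → 3
  2-7 → 3 (borrow)
  0-0-1 → 7 (borrow)
  1-5-1 → 3 (borrow)
  3-0-1 → 2
  1-0 → 1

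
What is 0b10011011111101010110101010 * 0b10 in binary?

0b100110111111010101101010100

Multiply each base-2 digit by 2, carrying:
  0×2 = 0 → write 0
  1×2 = 2 → write 0 carry 1
  0×2+1 = 1 → write 1
  1×2 = 2 → write 0 carry 1
  0×2+1 = 1 → write 1
  1×2 = 2 → write 0 carry 1
  0×2+1 = 1 → write 1
  1×2 = 2 → write 0 carry 1
  1×2+1 = 3 → write 1 carry 1
  0×2+1 = 1 → write 1
  1×2 = 2 → write 0 carry 1
  0×2+1 = 1 → write 1
  1×2 = 2 → write 0 carry 1
  0×2+1 = 1 → write 1
  1×2 = 2 → write 0 carry 1
  1×2+1 = 3 → write 1 carry 1
  1×2+1 = 3 → write 1 carry 1
  1×2+1 = 3 → write 1 carry 1
  1×2+1 = 3 → write 1 carry 1
  1×2+1 = 3 → write 1 carry 1
  0×2+1 = 1 → write 1
  1×2 = 2 → write 0 carry 1
  1×2+1 = 3 → write 1 carry 1
  0×2+1 = 1 → write 1
  0×2 = 0 → write 0
  1×2 = 2 → write 0 carry 1
  remaining carry: 1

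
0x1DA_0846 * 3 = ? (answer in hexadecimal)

Multiply each base-16 digit by 3, carrying:
  6×3 = 18 → write 2 carry 1
  4×3+1 = 13 → write D
  8×3 = 24 → write 8 carry 1
  0×3+1 = 1 → write 1
  A×3 = 30 → write E carry 1
  D×3+1 = 40 → write 8 carry 2
  1×3+2 = 5 → write 5

0x58E18D2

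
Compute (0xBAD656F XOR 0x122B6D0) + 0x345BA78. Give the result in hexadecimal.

0xDD58E37

First 0xBAD656F XOR 0x122B6D0 = 0xA8FD3BF.
Add column by column in base 16, right to left:
  F+8 = 7 carry 1
  B+7+1 = 3 carry 1
  3+A+1 = E
  D+B = 8 carry 1
  F+5+1 = 5 carry 1
  8+4+1 = D
  A+3 = D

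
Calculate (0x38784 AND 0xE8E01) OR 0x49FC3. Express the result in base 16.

0x38784 AND 0xE8E01 = 0x28600.
Then OR with 0x49FC3.

0x69FC3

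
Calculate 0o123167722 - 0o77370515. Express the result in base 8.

0o23577205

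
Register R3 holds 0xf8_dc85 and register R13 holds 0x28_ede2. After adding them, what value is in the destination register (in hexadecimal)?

Add column by column in base 16, right to left:
  5+2 = 7
  8+e = 6 carry 1
  c+d+1 = a carry 1
  d+e+1 = c carry 1
  8+8+1 = 1 carry 1
  f+2+1 = 2 carry 1
  final carry 1

0x121ca67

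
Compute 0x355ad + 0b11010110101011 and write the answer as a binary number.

0b111000101101011000

0x355ad = 0b110101010110101101 in binary.
Add column by column in base 2, right to left:
  1+1 = 0 carry 1
  0+1+1 = 0 carry 1
  1+0+1 = 0 carry 1
  1+1+1 = 1 carry 1
  0+0+1 = 1
  1+1 = 0 carry 1
  0+0+1 = 1
  1+1 = 0 carry 1
  1+1+1 = 1 carry 1
  0+0+1 = 1
  1+1 = 0 carry 1
  0+0+1 = 1
  1+1 = 0 carry 1
  0+1+1 = 0 carry 1
  1+0+1 = 0 carry 1
  0+0+1 = 1
  1+0 = 1
  1+0 = 1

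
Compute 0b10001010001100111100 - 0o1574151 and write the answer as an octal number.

0b10001010001100111100 = 0o2121474 in octal.
Subtract column by column in base 8:
  4-1 → 3
  7-5 → 2
  4-1 → 3
  1-4 → 5 (borrow)
  2-7-1 → 2 (borrow)
  1-5-1 → 3 (borrow)
  2-1-1 → 0

0o325323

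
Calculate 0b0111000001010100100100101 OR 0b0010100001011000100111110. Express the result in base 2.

0b0111100001011100100111111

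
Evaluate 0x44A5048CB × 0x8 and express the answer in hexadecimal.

0x2252824658

Multiply each base-16 digit by 8, carrying:
  B×8 = 88 → write 8 carry 5
  C×8+5 = 101 → write 5 carry 6
  8×8+6 = 70 → write 6 carry 4
  4×8+4 = 36 → write 4 carry 2
  0×8+2 = 2 → write 2
  5×8 = 40 → write 8 carry 2
  A×8+2 = 82 → write 2 carry 5
  4×8+5 = 37 → write 5 carry 2
  4×8+2 = 34 → write 2 carry 2
  remaining carry: 2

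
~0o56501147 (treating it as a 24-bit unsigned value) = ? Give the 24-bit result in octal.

Each oct digit d becomes 7−d:
  5→2, 6→1, 5→2, 0→7, 1→6, 1→6, 4→3, 7→0

0o21276630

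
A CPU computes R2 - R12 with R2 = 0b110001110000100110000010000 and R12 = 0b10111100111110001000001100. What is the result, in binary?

Subtract column by column in base 2:
  0-0 → 0
  0-0 → 0
  0-1 → 1 (borrow)
  0-1-1 → 0 (borrow)
  1-0-1 → 0
  0-0 → 0
  0-0 → 0
  0-0 → 0
  0-0 → 0
  0-1 → 1 (borrow)
  1-0-1 → 0
  1-0 → 1
  0-0 → 0
  0-1 → 1 (borrow)
  1-1-1 → 1 (borrow)
  0-1-1 → 0 (borrow)
  0-1-1 → 0 (borrow)
  0-1-1 → 0 (borrow)
  0-0-1 → 1 (borrow)
  1-0-1 → 0
  1-1 → 0
  1-1 → 0
  0-1 → 1 (borrow)
  0-1-1 → 0 (borrow)
  0-0-1 → 1 (borrow)
  1-1-1 → 1 (borrow)
  1-0-1 → 0

0b11010001000110101000000100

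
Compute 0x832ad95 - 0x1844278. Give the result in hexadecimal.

Subtract column by column in base 16:
  5-8 → d (borrow)
  9-7-1 → 1
  d-2 → b
  a-4 → 6
  2-4 → e (borrow)
  3-8-1 → a (borrow)
  8-1-1 → 6

0x6ae6b1d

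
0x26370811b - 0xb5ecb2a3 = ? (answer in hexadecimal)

Subtract column by column in base 16:
  b-3 → 8
  1-a → 7 (borrow)
  1-2-1 → e (borrow)
  8-b-1 → c (borrow)
  0-c-1 → 3 (borrow)
  7-e-1 → 8 (borrow)
  3-5-1 → d (borrow)
  6-b-1 → a (borrow)
  2-0-1 → 1

0x1ad83ce78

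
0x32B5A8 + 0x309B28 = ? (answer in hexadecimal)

Add column by column in base 16, right to left:
  8+8 = 0 carry 1
  A+2+1 = D
  5+B = 0 carry 1
  B+9+1 = 5 carry 1
  2+0+1 = 3
  3+3 = 6

0x6350D0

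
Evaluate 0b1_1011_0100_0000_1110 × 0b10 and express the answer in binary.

0b110110100000011100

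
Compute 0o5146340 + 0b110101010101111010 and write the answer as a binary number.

0b110000010001001011010

0o5146340 = 0b101001100110011100000 in binary.
Add column by column in base 2, right to left:
  0+0 = 0
  0+1 = 1
  0+0 = 0
  0+1 = 1
  0+1 = 1
  1+1 = 0 carry 1
  1+1+1 = 1 carry 1
  1+0+1 = 0 carry 1
  0+1+1 = 0 carry 1
  0+0+1 = 1
  1+1 = 0 carry 1
  1+0+1 = 0 carry 1
  0+1+1 = 0 carry 1
  0+0+1 = 1
  1+1 = 0 carry 1
  1+0+1 = 0 carry 1
  0+1+1 = 0 carry 1
  0+1+1 = 0 carry 1
  1+0+1 = 0 carry 1
  0+0+1 = 1
  1+0 = 1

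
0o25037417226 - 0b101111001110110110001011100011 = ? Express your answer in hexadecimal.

0o25037417226 = 0xA87E1E96 in hexadecimal.
0b101111001110110110001011100011 = 0x2F3B62E3 in hexadecimal.
Subtract column by column in base 16:
  6-3 → 3
  9-E → B (borrow)
  E-2-1 → B
  1-6 → B (borrow)
  E-B-1 → 2
  7-3 → 4
  8-F → 9 (borrow)
  A-2-1 → 7

0x7942BBB3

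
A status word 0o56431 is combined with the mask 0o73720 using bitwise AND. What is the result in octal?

0o52420

AND each oct digit independently (no carries):
  5&7=5, 6&3=2, 4&7=4, 3&2=2, 1&0=0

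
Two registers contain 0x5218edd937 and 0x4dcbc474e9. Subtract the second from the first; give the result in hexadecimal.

0x44d29644e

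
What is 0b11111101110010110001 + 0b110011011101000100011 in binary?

Add column by column in base 2, right to left:
  1+1 = 0 carry 1
  0+1+1 = 0 carry 1
  0+0+1 = 1
  0+0 = 0
  1+0 = 1
  1+1 = 0 carry 1
  0+0+1 = 1
  1+0 = 1
  0+0 = 0
  0+1 = 1
  1+0 = 1
  1+1 = 0 carry 1
  1+1+1 = 1 carry 1
  0+1+1 = 0 carry 1
  1+0+1 = 0 carry 1
  1+1+1 = 1 carry 1
  1+1+1 = 1 carry 1
  1+0+1 = 0 carry 1
  1+0+1 = 0 carry 1
  1+1+1 = 1 carry 1
  0+1+1 = 0 carry 1
  final carry 1

0b1010011001011011010100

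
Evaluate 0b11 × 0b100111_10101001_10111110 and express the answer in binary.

0b11101101111110100111010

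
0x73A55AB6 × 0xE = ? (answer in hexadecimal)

0x6530AF5F4

Multiply each base-16 digit by 14, carrying:
  6×14 = 84 → write 4 carry 5
  B×14+5 = 159 → write F carry 9
  A×14+9 = 149 → write 5 carry 9
  5×14+9 = 79 → write F carry 4
  5×14+4 = 74 → write A carry 4
  A×14+4 = 144 → write 0 carry 9
  3×14+9 = 51 → write 3 carry 3
  7×14+3 = 101 → write 5 carry 6
  remaining carry: 6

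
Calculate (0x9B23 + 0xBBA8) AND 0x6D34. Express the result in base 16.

0x4400

Add column by column in base 16, right to left:
  3+8 = B
  2+A = C
  B+B = 6 carry 1
  9+B+1 = 5 carry 1
  final carry 1
Sum = 0x156CB; now AND with 0x6D34:
  1&0=0, 5&6=4, 6&D=4, C&3=0, B&4=0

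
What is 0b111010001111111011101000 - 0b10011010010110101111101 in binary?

Subtract column by column in base 2:
  0-1 → 1 (borrow)
  0-0-1 → 1 (borrow)
  0-1-1 → 0 (borrow)
  1-1-1 → 1 (borrow)
  0-1-1 → 0 (borrow)
  1-1-1 → 1 (borrow)
  1-1-1 → 1 (borrow)
  1-0-1 → 0
  0-1 → 1 (borrow)
  1-0-1 → 0
  1-1 → 0
  1-1 → 0
  1-0 → 1
  1-1 → 0
  1-0 → 1
  1-0 → 1
  0-1 → 1 (borrow)
  0-0-1 → 1 (borrow)
  0-1-1 → 0 (borrow)
  1-1-1 → 1 (borrow)
  0-0-1 → 1 (borrow)
  1-0-1 → 0
  1-1 → 0
  1-0 → 1

0b100110111101000101101011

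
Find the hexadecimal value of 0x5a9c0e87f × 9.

0x32f7c82c77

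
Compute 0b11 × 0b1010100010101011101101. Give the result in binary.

Multiply each base-2 digit by 3, carrying:
  1×3 = 3 → write 1 carry 1
  0×3+1 = 1 → write 1
  1×3 = 3 → write 1 carry 1
  1×3+1 = 4 → write 0 carry 2
  0×3+2 = 2 → write 0 carry 1
  1×3+1 = 4 → write 0 carry 2
  1×3+2 = 5 → write 1 carry 2
  1×3+2 = 5 → write 1 carry 2
  0×3+2 = 2 → write 0 carry 1
  1×3+1 = 4 → write 0 carry 2
  0×3+2 = 2 → write 0 carry 1
  1×3+1 = 4 → write 0 carry 2
  0×3+2 = 2 → write 0 carry 1
  1×3+1 = 4 → write 0 carry 2
  0×3+2 = 2 → write 0 carry 1
  0×3+1 = 1 → write 1
  0×3 = 0 → write 0
  1×3 = 3 → write 1 carry 1
  0×3+1 = 1 → write 1
  1×3 = 3 → write 1 carry 1
  0×3+1 = 1 → write 1
  1×3 = 3 → write 1 carry 1
  remaining carry: 1

0b11111101000000011000111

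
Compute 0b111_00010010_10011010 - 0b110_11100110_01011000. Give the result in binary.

0b10110001000010

Subtract column by column in base 2:
  0-0 → 0
  1-0 → 1
  0-0 → 0
  1-1 → 0
  1-1 → 0
  0-0 → 0
  0-1 → 1 (borrow)
  1-0-1 → 0
  0-0 → 0
  1-1 → 0
  0-1 → 1 (borrow)
  0-0-1 → 1 (borrow)
  1-0-1 → 0
  0-1 → 1 (borrow)
  0-1-1 → 0 (borrow)
  0-1-1 → 0 (borrow)
  1-0-1 → 0
  1-1 → 0
  1-1 → 0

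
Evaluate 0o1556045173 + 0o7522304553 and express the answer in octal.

0o11300351746

Add column by column in base 8, right to left:
  3+3 = 6
  7+5 = 4 carry 1
  1+5+1 = 7
  5+4 = 1 carry 1
  4+0+1 = 5
  0+3 = 3
  6+2 = 0 carry 1
  5+2+1 = 0 carry 1
  5+5+1 = 3 carry 1
  1+7+1 = 1 carry 1
  final carry 1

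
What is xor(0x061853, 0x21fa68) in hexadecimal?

XOR each hex digit independently (no carries):
  0^2=2, 6^1=7, 1^f=e, 8^a=2, 5^6=3, 3^8=b

0x27e23b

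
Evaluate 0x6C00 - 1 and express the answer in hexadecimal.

0x6BFF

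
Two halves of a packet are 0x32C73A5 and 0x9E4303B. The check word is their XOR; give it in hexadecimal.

0xAC8439E

XOR each hex digit independently (no carries):
  3^9=A, 2^E=C, C^4=8, 7^3=4, 3^0=3, A^3=9, 5^B=E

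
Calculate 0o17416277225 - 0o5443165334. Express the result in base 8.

0o11753111671

Subtract column by column in base 8:
  5-4 → 1
  2-3 → 7 (borrow)
  2-3-1 → 6 (borrow)
  7-5-1 → 1
  7-6 → 1
  2-1 → 1
  6-3 → 3
  1-4 → 5 (borrow)
  4-4-1 → 7 (borrow)
  7-5-1 → 1
  1-0 → 1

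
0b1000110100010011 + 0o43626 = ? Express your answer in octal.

0b1000110100010011 = 0o106423 in octal.
Add column by column in base 8, right to left:
  3+6 = 1 carry 1
  2+2+1 = 5
  4+6 = 2 carry 1
  6+3+1 = 2 carry 1
  0+4+1 = 5
  1+0 = 1

0o152251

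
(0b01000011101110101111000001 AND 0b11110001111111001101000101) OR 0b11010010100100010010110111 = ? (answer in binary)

0b01000011101110101111000001 AND 0b11110001111111001101000101 = 0b01000001101110001101000001.
Then OR with 0b11010010100100010010110111.

0b11010011101110011111110111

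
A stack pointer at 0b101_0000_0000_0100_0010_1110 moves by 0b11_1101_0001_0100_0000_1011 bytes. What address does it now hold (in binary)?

Add column by column in base 2, right to left:
  0+1 = 1
  1+1 = 0 carry 1
  1+0+1 = 0 carry 1
  1+1+1 = 1 carry 1
  0+0+1 = 1
  1+0 = 1
  0+0 = 0
  0+0 = 0
  0+0 = 0
  0+0 = 0
  1+1 = 0 carry 1
  0+0+1 = 1
  0+1 = 1
  0+0 = 0
  0+0 = 0
  0+0 = 0
  0+1 = 1
  0+0 = 0
  0+1 = 1
  0+1 = 1
  1+1 = 0 carry 1
  0+1+1 = 0 carry 1
  1+0+1 = 0 carry 1
  final carry 1

0b100011010001100000111001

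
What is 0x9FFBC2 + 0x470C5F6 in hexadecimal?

0x510C1B8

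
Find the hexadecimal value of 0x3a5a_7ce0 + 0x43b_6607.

Add column by column in base 16, right to left:
  0+7 = 7
  e+0 = e
  c+6 = 2 carry 1
  7+6+1 = e
  a+b = 5 carry 1
  5+3+1 = 9
  a+4 = e
  3+0 = 3

0x3e95e2e7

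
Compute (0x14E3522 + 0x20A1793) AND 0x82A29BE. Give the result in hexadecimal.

0x808B4

Add column by column in base 16, right to left:
  2+3 = 5
  2+9 = B
  5+7 = C
  3+1 = 4
  E+A = 8 carry 1
  4+0+1 = 5
  1+2 = 3
Sum = 0x3584CB5; now AND with 0x82A29BE:
  3&8=0, 5&2=0, 8&A=8, 4&2=0, C&9=8, B&B=B, 5&E=4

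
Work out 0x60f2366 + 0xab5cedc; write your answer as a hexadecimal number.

0x10c4f242

Add column by column in base 16, right to left:
  6+c = 2 carry 1
  6+d+1 = 4 carry 1
  3+e+1 = 2 carry 1
  2+c+1 = f
  f+5 = 4 carry 1
  0+b+1 = c
  6+a = 0 carry 1
  final carry 1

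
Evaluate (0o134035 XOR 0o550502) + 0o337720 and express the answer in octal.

First 0o134035 XOR 0o550502 = 0o464537.
Add column by column in base 8, right to left:
  7+0 = 7
  3+2 = 5
  5+7 = 4 carry 1
  4+7+1 = 4 carry 1
  6+3+1 = 2 carry 1
  4+3+1 = 0 carry 1
  final carry 1

0o1024457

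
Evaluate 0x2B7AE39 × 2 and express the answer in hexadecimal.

0x56F5C72

Multiply each base-16 digit by 2, carrying:
  9×2 = 18 → write 2 carry 1
  3×2+1 = 7 → write 7
  E×2 = 28 → write C carry 1
  A×2+1 = 21 → write 5 carry 1
  7×2+1 = 15 → write F
  B×2 = 22 → write 6 carry 1
  2×2+1 = 5 → write 5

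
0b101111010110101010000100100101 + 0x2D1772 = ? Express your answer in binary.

0x2D1772 = 0b1011010001011101110010 in binary.
Add column by column in base 2, right to left:
  1+0 = 1
  0+1 = 1
  1+0 = 1
  0+0 = 0
  0+1 = 1
  1+1 = 0 carry 1
  0+1+1 = 0 carry 1
  0+0+1 = 1
  1+1 = 0 carry 1
  0+1+1 = 0 carry 1
  0+1+1 = 0 carry 1
  0+0+1 = 1
  0+1 = 1
  1+0 = 1
  0+0 = 0
  1+0 = 1
  0+1 = 1
  1+0 = 1
  0+1 = 1
  1+1 = 0 carry 1
  1+0+1 = 0 carry 1
  0+1+1 = 0 carry 1
  1+0+1 = 0 carry 1
  0+0+1 = 1
  1+0 = 1
  1+0 = 1
  1+0 = 1
  1+0 = 1
  0+0 = 0
  1+0 = 1

0b101111100001111011100010010111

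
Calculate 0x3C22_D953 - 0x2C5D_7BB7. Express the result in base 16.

0xFC55D9C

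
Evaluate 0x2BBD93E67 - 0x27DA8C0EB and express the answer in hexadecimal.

Subtract column by column in base 16:
  7-B → C (borrow)
  6-E-1 → 7 (borrow)
  E-0-1 → D
  3-C → 7 (borrow)
  9-8-1 → 0
  D-A → 3
  B-D → E (borrow)
  B-7-1 → 3
  2-2 → 0

0x3E307D7C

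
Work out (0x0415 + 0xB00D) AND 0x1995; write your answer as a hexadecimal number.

Add column by column in base 16, right to left:
  5+D = 2 carry 1
  1+0+1 = 2
  4+0 = 4
  0+B = B
Sum = 0xB422; now AND with 0x1995:
  B&1=1, 4&9=0, 2&9=0, 2&5=0

0x1000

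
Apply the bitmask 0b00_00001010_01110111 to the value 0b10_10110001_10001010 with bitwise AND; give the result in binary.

0b000000000000000010

AND bit by bit (1 only where both bits are 1):
  101011000110001010
& 000000101001110111
= 000000000000000010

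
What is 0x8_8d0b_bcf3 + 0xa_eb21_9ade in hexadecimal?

0x13782d57d1

Add column by column in base 16, right to left:
  3+e = 1 carry 1
  f+d+1 = d carry 1
  c+a+1 = 7 carry 1
  b+9+1 = 5 carry 1
  b+1+1 = d
  0+2 = 2
  d+b = 8 carry 1
  8+e+1 = 7 carry 1
  8+a+1 = 3 carry 1
  final carry 1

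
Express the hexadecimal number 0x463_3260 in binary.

0b100011000110011001001100000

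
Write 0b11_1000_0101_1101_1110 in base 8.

0o702736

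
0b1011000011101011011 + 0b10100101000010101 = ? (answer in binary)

0b1101101000101110000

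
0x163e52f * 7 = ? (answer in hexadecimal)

Multiply each base-16 digit by 7, carrying:
  f×7 = 105 → write 9 carry 6
  2×7+6 = 20 → write 4 carry 1
  5×7+1 = 36 → write 4 carry 2
  e×7+2 = 100 → write 4 carry 6
  3×7+6 = 27 → write b carry 1
  6×7+1 = 43 → write b carry 2
  1×7+2 = 9 → write 9

0x9bb4449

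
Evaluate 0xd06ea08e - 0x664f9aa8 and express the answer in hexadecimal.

0x6a1f05e6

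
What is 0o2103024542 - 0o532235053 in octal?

0o1350567467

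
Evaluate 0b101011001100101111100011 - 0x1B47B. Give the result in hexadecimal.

0xAB1768

0b101011001100101111100011 = 0xACCBE3 in hexadecimal.
Subtract column by column in base 16:
  3-B → 8 (borrow)
  E-7-1 → 6
  B-4 → 7
  C-B → 1
  C-1 → B
  A-0 → A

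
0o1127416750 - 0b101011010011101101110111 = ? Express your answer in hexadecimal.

0o1127416750 = 0x95E1DE8 in hexadecimal.
0b101011010011101101110111 = 0xAD3B77 in hexadecimal.
Subtract column by column in base 16:
  8-7 → 1
  E-7 → 7
  D-B → 2
  1-3 → E (borrow)
  E-D-1 → 0
  5-A → B (borrow)
  9-0-1 → 8

0x8B0E271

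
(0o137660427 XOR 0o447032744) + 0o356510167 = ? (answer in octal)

0o1147362552

First 0o137660427 XOR 0o447032744 = 0o570652363.
Add column by column in base 8, right to left:
  3+7 = 2 carry 1
  6+6+1 = 5 carry 1
  3+1+1 = 5
  2+0 = 2
  5+1 = 6
  6+5 = 3 carry 1
  0+6+1 = 7
  7+5 = 4 carry 1
  5+3+1 = 1 carry 1
  final carry 1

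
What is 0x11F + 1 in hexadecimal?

The trailing 1 digit is F (max in base 16), so adding 1 cascades: they roll to 0 and the next digit up increments.

0x120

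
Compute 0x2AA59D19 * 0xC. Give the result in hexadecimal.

0x1FFC35D2C

Multiply each base-16 digit by 12, carrying:
  9×12 = 108 → write C carry 6
  1×12+6 = 18 → write 2 carry 1
  D×12+1 = 157 → write D carry 9
  9×12+9 = 117 → write 5 carry 7
  5×12+7 = 67 → write 3 carry 4
  A×12+4 = 124 → write C carry 7
  A×12+7 = 127 → write F carry 7
  2×12+7 = 31 → write F carry 1
  remaining carry: 1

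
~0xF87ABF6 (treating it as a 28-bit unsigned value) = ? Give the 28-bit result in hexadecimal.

Each hex digit d becomes F−d:
  F→0, 8→7, 7→8, A→5, B→4, F→0, 6→9

0x0785409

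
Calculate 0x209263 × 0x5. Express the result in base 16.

0xA2DBEF

Multiply each base-16 digit by 5, carrying:
  3×5 = 15 → write F
  6×5 = 30 → write E carry 1
  2×5+1 = 11 → write B
  9×5 = 45 → write D carry 2
  0×5+2 = 2 → write 2
  2×5 = 10 → write A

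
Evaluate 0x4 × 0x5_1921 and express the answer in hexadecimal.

0x146484

Multiply each base-16 digit by 4, carrying:
  1×4 = 4 → write 4
  2×4 = 8 → write 8
  9×4 = 36 → write 4 carry 2
  1×4+2 = 6 → write 6
  5×4 = 20 → write 4 carry 1
  remaining carry: 1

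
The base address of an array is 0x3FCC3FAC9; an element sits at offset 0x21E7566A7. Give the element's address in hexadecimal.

Add column by column in base 16, right to left:
  9+7 = 0 carry 1
  C+A+1 = 7 carry 1
  A+6+1 = 1 carry 1
  F+6+1 = 6 carry 1
  3+5+1 = 9
  C+7 = 3 carry 1
  C+E+1 = B carry 1
  F+1+1 = 1 carry 1
  3+2+1 = 6

0x61B396170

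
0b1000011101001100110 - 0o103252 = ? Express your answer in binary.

0b111011001110111100

0o103252 = 0b1000011010101010 in binary.
Subtract column by column in base 2:
  0-0 → 0
  1-1 → 0
  1-0 → 1
  0-1 → 1 (borrow)
  0-0-1 → 1 (borrow)
  1-1-1 → 1 (borrow)
  1-0-1 → 0
  0-1 → 1 (borrow)
  0-0-1 → 1 (borrow)
  1-1-1 → 1 (borrow)
  0-1-1 → 0 (borrow)
  1-0-1 → 0
  1-0 → 1
  1-0 → 1
  0-0 → 0
  0-1 → 1 (borrow)
  0-0-1 → 1 (borrow)
  0-0-1 → 1 (borrow)
  1-0-1 → 0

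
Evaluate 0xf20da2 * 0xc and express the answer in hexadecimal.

Multiply each base-16 digit by 12, carrying:
  2×12 = 24 → write 8 carry 1
  a×12+1 = 121 → write 9 carry 7
  d×12+7 = 163 → write 3 carry 10
  0×12+10 = 10 → write a
  2×12 = 24 → write 8 carry 1
  f×12+1 = 181 → write 5 carry 11
  remaining carry: b

0xb58a398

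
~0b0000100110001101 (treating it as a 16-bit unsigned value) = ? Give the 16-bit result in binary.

0b1111011001110010

Invert each bit: 0000100110001101 → 1111011001110010.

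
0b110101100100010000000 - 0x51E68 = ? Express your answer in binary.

0b101011010101000011000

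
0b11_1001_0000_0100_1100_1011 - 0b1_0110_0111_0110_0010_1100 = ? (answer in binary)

Subtract column by column in base 2:
  1-0 → 1
  1-0 → 1
  0-1 → 1 (borrow)
  1-1-1 → 1 (borrow)
  0-0-1 → 1 (borrow)
  0-1-1 → 0 (borrow)
  1-0-1 → 0
  1-0 → 1
  0-0 → 0
  0-1 → 1 (borrow)
  1-1-1 → 1 (borrow)
  0-0-1 → 1 (borrow)
  0-1-1 → 0 (borrow)
  0-1-1 → 0 (borrow)
  0-1-1 → 0 (borrow)
  0-0-1 → 1 (borrow)
  1-0-1 → 0
  0-1 → 1 (borrow)
  0-1-1 → 0 (borrow)
  1-0-1 → 0
  1-1 → 0
  1-0 → 1

0b1000101000111010011111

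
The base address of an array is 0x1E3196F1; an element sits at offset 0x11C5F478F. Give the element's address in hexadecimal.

Add column by column in base 16, right to left:
  1+F = 0 carry 1
  F+8+1 = 8 carry 1
  6+7+1 = E
  9+4 = D
  1+F = 0 carry 1
  3+5+1 = 9
  E+C = A carry 1
  1+1+1 = 3
  0+1 = 1

0x13A90DE80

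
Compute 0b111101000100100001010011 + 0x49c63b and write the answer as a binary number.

0b1001111100000111010001110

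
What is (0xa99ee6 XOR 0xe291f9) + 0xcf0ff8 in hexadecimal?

0x11a1f17

First 0xa99ee6 XOR 0xe291f9 = 0x4b0f1f.
Add column by column in base 16, right to left:
  f+8 = 7 carry 1
  1+f+1 = 1 carry 1
  f+f+1 = f carry 1
  0+0+1 = 1
  b+f = a carry 1
  4+c+1 = 1 carry 1
  final carry 1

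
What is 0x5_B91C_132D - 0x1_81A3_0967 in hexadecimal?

Subtract column by column in base 16:
  D-7 → 6
  2-6 → C (borrow)
  3-9-1 → 9 (borrow)
  1-0-1 → 0
  C-3 → 9
  1-A → 7 (borrow)
  9-1-1 → 7
  B-8 → 3
  5-1 → 4

0x4377909C6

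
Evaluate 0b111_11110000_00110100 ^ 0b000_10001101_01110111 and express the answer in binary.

XOR bit by bit (1 where the bits differ):
  1111111000000110100
^ 0001000110101110111
= 1110111110101000011

0b1110111110101000011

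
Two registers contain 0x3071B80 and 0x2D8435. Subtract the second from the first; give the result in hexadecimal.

0x2D9974B

Subtract column by column in base 16:
  0-5 → B (borrow)
  8-3-1 → 4
  B-4 → 7
  1-8 → 9 (borrow)
  7-D-1 → 9 (borrow)
  0-2-1 → D (borrow)
  3-0-1 → 2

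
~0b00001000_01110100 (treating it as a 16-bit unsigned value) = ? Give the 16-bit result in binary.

0b1111011110001011

Invert each bit: 0000100001110100 → 1111011110001011.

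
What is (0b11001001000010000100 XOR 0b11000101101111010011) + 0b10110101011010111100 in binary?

0b11000010001000010011

First 0b11001001000010000100 XOR 0b11000101101111010011 = 0b00001100101101010111.
Add column by column in base 2, right to left:
  1+0 = 1
  1+0 = 1
  1+1 = 0 carry 1
  0+1+1 = 0 carry 1
  1+1+1 = 1 carry 1
  0+1+1 = 0 carry 1
  1+0+1 = 0 carry 1
  0+1+1 = 0 carry 1
  1+0+1 = 0 carry 1
  1+1+1 = 1 carry 1
  0+1+1 = 0 carry 1
  1+0+1 = 0 carry 1
  0+1+1 = 0 carry 1
  0+0+1 = 1
  1+1 = 0 carry 1
  1+0+1 = 0 carry 1
  0+1+1 = 0 carry 1
  0+1+1 = 0 carry 1
  0+0+1 = 1
  0+1 = 1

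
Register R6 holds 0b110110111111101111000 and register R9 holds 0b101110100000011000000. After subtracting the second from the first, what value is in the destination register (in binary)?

0b1000011111010111000

Subtract column by column in base 2:
  0-0 → 0
  0-0 → 0
  0-0 → 0
  1-0 → 1
  1-0 → 1
  1-0 → 1
  1-1 → 0
  0-1 → 1 (borrow)
  1-0-1 → 0
  1-0 → 1
  1-0 → 1
  1-0 → 1
  1-0 → 1
  1-0 → 1
  1-1 → 0
  0-0 → 0
  1-1 → 0
  1-1 → 0
  0-1 → 1 (borrow)
  1-0-1 → 0
  1-1 → 0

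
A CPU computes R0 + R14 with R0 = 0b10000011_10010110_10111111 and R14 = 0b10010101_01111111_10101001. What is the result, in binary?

Add column by column in base 2, right to left:
  1+1 = 0 carry 1
  1+0+1 = 0 carry 1
  1+0+1 = 0 carry 1
  1+1+1 = 1 carry 1
  1+0+1 = 0 carry 1
  1+1+1 = 1 carry 1
  0+0+1 = 1
  1+1 = 0 carry 1
  0+1+1 = 0 carry 1
  1+1+1 = 1 carry 1
  1+1+1 = 1 carry 1
  0+1+1 = 0 carry 1
  1+1+1 = 1 carry 1
  0+1+1 = 0 carry 1
  0+1+1 = 0 carry 1
  1+0+1 = 0 carry 1
  1+1+1 = 1 carry 1
  1+0+1 = 0 carry 1
  0+1+1 = 0 carry 1
  0+0+1 = 1
  0+1 = 1
  0+0 = 0
  0+0 = 0
  1+1 = 0 carry 1
  final carry 1

0b1000110010001011001101000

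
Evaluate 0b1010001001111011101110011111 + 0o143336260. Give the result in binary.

0b1011101101010111100001001111

0o143336260 = 0b1100011011011110010110000 in binary.
Add column by column in base 2, right to left:
  1+0 = 1
  1+0 = 1
  1+0 = 1
  1+0 = 1
  1+1 = 0 carry 1
  0+1+1 = 0 carry 1
  0+0+1 = 1
  1+1 = 0 carry 1
  1+0+1 = 0 carry 1
  1+0+1 = 0 carry 1
  0+1+1 = 0 carry 1
  1+1+1 = 1 carry 1
  1+1+1 = 1 carry 1
  1+1+1 = 1 carry 1
  0+0+1 = 1
  1+1 = 0 carry 1
  1+1+1 = 1 carry 1
  1+0+1 = 0 carry 1
  1+1+1 = 1 carry 1
  0+1+1 = 0 carry 1
  0+0+1 = 1
  1+0 = 1
  0+0 = 0
  0+1 = 1
  0+1 = 1
  1+0 = 1
  0+0 = 0
  1+0 = 1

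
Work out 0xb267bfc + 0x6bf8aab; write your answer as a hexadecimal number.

0x11e606a7

Add column by column in base 16, right to left:
  c+b = 7 carry 1
  f+a+1 = a carry 1
  b+a+1 = 6 carry 1
  7+8+1 = 0 carry 1
  6+f+1 = 6 carry 1
  2+b+1 = e
  b+6 = 1 carry 1
  final carry 1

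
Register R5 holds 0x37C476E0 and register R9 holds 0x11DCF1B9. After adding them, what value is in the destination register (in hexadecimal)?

Add column by column in base 16, right to left:
  0+9 = 9
  E+B = 9 carry 1
  6+1+1 = 8
  7+F = 6 carry 1
  4+C+1 = 1 carry 1
  C+D+1 = A carry 1
  7+1+1 = 9
  3+1 = 4

0x49A16899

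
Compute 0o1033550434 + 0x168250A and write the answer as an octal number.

0o1165573046

0x168250A = 0o132022412 in octal.
Add column by column in base 8, right to left:
  4+2 = 6
  3+1 = 4
  4+4 = 0 carry 1
  0+2+1 = 3
  5+2 = 7
  5+0 = 5
  3+2 = 5
  3+3 = 6
  0+1 = 1
  1+0 = 1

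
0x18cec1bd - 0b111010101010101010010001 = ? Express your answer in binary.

0b10111111001000001011100101100

0x18cec1bd = 0b11000110011101100000110111101 in binary.
Subtract column by column in base 2:
  1-1 → 0
  0-0 → 0
  1-0 → 1
  1-0 → 1
  1-1 → 0
  1-0 → 1
  0-0 → 0
  1-1 → 0
  1-0 → 1
  0-1 → 1 (borrow)
  0-0-1 → 1 (borrow)
  0-1-1 → 0 (borrow)
  0-0-1 → 1 (borrow)
  0-1-1 → 0 (borrow)
  1-0-1 → 0
  1-1 → 0
  0-0 → 0
  1-1 → 0
  1-0 → 1
  1-1 → 0
  0-0 → 0
  0-1 → 1 (borrow)
  1-1-1 → 1 (borrow)
  1-1-1 → 1 (borrow)
  0-0-1 → 1 (borrow)
  0-0-1 → 1 (borrow)
  0-0-1 → 1 (borrow)
  1-0-1 → 0
  1-0 → 1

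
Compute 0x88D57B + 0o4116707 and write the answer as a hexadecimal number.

0o4116707 = 0x109DC7 in hexadecimal.
Add column by column in base 16, right to left:
  B+7 = 2 carry 1
  7+C+1 = 4 carry 1
  5+D+1 = 3 carry 1
  D+9+1 = 7 carry 1
  8+0+1 = 9
  8+1 = 9

0x997342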